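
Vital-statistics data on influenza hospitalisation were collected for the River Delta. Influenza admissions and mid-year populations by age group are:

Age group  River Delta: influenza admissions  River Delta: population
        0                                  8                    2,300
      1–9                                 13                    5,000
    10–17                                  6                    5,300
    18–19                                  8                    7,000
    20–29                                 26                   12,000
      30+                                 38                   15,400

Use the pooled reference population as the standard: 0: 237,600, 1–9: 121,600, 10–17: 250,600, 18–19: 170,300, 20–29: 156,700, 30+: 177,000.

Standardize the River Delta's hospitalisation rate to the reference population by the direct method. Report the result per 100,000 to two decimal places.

Age-specific rates per 100,000 for the River Delta: 347.83, 260.00, 113.21, 114.29, 216.67, 246.75.
Standard total = 1,113,800; weights = 0.2133, 0.1092, 0.2250, 0.1529, 0.1407, 0.1589.
Standardized rate: 0.2133×347.83 + 0.1092×260.00 + 0.2250×113.21 + 0.1529×114.29 + 0.1407×216.67 + 0.1589×246.75 = 215.2264 per 100,000.

215.23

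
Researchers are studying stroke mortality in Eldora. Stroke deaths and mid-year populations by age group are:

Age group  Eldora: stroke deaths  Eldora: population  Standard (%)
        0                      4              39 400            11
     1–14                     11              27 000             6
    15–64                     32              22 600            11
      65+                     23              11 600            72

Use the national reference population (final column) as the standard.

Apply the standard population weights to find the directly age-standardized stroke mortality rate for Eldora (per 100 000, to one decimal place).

Age-specific rates per 100 000 for Eldora: 10.15, 40.74, 141.59, 198.28.
Standard weights: 0.11, 0.06, 0.11, 0.72.
Standardized rate: 0.1100×10.15 + 0.0600×40.74 + 0.1100×141.59 + 0.7200×198.28 = 161.8950 per 100 000.

161.9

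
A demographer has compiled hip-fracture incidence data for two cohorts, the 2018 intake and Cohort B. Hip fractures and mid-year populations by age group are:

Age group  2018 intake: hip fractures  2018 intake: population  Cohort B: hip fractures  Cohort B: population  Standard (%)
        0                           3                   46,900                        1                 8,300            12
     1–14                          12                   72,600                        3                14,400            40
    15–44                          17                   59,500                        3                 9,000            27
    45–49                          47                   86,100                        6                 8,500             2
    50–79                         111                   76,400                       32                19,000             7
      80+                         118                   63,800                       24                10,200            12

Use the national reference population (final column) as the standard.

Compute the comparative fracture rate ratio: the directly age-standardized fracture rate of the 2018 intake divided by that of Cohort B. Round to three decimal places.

Age-specific rates per 100,000 for the 2018 intake: 6.40, 16.53, 28.57, 54.59, 145.29, 184.95.
For Cohort B: 12.05, 20.83, 33.33, 70.59, 168.42, 235.29.
Standard weights: 0.12, 0.40, 0.27, 0.02, 0.07, 0.12.
The 2018 intake: 0.1200×6.40 + 0.4000×16.53 + 0.2700×28.57 + 0.0200×54.59 + 0.0700×145.29 + 0.1200×184.95 = 48.5497 per 100,000.
Cohort B: 0.1200×12.05 + 0.4000×20.83 + 0.2700×33.33 + 0.0200×70.59 + 0.0700×168.42 + 0.1200×235.29 = 60.2156 per 100,000.
Ratio = 48.5497 ÷ 60.2156 = 0.80626.

0.806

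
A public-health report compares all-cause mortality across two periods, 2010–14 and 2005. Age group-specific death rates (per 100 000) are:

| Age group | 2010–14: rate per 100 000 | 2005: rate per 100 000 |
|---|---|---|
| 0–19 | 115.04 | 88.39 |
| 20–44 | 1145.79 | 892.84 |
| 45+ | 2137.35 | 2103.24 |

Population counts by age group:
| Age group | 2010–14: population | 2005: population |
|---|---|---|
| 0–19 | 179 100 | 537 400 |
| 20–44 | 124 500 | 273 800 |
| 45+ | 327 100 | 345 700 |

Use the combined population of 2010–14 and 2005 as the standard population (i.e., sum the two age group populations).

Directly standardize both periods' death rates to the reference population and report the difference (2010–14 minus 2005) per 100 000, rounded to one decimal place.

Combined standard total = 1 787 600; weights = 0.4008, 0.2228, 0.3764.
2010–14: 0.4008×115.04 + 0.2228×1145.79 + 0.3764×2137.35 = 1105.8421 per 100 000.
2005: 0.4008×88.39 + 0.2228×892.84 + 0.3764×2103.24 = 1025.9619 per 100 000.
Difference = 1105.8421 − 1025.9619 = 79.8802.

79.9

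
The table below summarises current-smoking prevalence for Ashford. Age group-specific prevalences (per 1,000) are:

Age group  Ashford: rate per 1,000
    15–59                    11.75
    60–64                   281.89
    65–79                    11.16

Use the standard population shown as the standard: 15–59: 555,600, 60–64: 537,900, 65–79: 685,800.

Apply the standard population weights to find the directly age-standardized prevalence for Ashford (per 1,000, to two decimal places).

93.19

Standard total = 1,779,300; weights = 0.3123, 0.3023, 0.3854.
Standardized rate: 0.3123×11.75 + 0.3023×281.89 + 0.3854×11.16 = 93.1886 per 1,000.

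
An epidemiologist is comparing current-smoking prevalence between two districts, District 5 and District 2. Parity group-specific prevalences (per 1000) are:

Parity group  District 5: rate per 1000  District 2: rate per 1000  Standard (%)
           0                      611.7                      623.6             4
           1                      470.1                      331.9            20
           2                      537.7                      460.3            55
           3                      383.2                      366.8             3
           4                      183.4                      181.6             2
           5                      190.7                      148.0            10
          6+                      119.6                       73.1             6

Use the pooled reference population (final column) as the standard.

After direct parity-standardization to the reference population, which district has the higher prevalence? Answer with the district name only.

District 5

Standard weights: 0.04, 0.20, 0.55, 0.03, 0.02, 0.10, 0.06.
District 5: 0.0400×611.7 + 0.2000×470.1 + 0.5500×537.7 + 0.0300×383.2 + 0.0200×183.4 + 0.1000×190.7 + 0.0600×119.6 = 455.6330 per 1000.
District 2: 0.0400×623.6 + 0.2000×331.9 + 0.5500×460.3 + 0.0300×366.8 + 0.0200×181.6 + 0.1000×148.0 + 0.0600×73.1 = 378.3110 per 1000.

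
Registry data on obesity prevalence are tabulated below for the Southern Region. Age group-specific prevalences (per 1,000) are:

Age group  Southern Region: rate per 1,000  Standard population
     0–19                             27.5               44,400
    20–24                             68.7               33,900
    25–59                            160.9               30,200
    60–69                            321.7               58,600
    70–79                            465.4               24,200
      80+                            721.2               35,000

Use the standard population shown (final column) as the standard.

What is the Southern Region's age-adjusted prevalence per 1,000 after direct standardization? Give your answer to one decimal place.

281.8

Standard total = 226,300; weights = 0.1962, 0.1498, 0.1335, 0.2589, 0.1069, 0.1547.
Standardized rate: 0.1962×27.5 + 0.1498×68.7 + 0.1335×160.9 + 0.2589×321.7 + 0.1069×465.4 + 0.1547×721.2 = 281.7738 per 1,000.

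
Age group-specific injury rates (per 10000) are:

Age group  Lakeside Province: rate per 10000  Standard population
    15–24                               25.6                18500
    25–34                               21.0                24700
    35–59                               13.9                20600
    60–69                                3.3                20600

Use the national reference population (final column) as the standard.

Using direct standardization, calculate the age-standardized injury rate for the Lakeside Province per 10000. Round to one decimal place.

Standard total = 84400; weights = 0.2192, 0.2927, 0.2441, 0.2441.
Standardized rate: 0.2192×25.6 + 0.2927×21.0 + 0.2441×13.9 + 0.2441×3.3 = 15.9552 per 10000.

16.0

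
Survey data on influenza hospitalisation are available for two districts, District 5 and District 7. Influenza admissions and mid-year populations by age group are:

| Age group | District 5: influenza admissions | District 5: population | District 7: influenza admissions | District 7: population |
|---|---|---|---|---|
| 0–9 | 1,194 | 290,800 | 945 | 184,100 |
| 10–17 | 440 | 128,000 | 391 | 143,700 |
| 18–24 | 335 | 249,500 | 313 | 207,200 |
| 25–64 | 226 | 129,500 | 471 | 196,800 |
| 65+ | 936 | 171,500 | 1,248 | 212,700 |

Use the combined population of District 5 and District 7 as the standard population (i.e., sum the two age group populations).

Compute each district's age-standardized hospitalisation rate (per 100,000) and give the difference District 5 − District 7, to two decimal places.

Age-specific rates per 100,000 for District 5: 410.59, 343.75, 134.27, 174.52, 545.77.
For District 7: 513.31, 272.09, 151.06, 239.33, 586.74.
Combined standard total = 1,913,800; weights = 0.2481, 0.1420, 0.2386, 0.1705, 0.2008.
District 5: 0.2481×410.59 + 0.1420×343.75 + 0.2386×134.27 + 0.1705×174.52 + 0.2008×545.77 = 322.0494 per 100,000.
District 7: 0.2481×513.31 + 0.1420×272.09 + 0.2386×151.06 + 0.1705×239.33 + 0.2008×586.74 = 360.6476 per 100,000.
Difference = 322.0494 − 360.6476 = -38.5982.

-38.60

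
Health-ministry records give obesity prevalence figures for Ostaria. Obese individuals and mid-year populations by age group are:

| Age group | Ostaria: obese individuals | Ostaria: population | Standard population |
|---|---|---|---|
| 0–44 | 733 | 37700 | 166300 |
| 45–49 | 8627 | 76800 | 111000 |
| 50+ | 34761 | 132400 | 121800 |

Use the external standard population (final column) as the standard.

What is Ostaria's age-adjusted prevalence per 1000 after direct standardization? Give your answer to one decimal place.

Age-specific rates per 1000 for Ostaria: 19.443, 112.331, 262.545.
Standard total = 399100; weights = 0.4167, 0.2781, 0.3052.
Standardized rate: 0.4167×19.443 + 0.2781×112.331 + 0.3052×262.545 = 119.4690 per 1000.

119.5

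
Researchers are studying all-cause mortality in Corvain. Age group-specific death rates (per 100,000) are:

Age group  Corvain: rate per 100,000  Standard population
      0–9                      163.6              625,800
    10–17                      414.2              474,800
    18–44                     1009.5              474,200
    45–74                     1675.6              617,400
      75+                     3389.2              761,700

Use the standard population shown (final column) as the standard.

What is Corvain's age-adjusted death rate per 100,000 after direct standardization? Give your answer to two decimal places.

Standard total = 2,953,900; weights = 0.2119, 0.1607, 0.1605, 0.2090, 0.2579.
Standardized rate: 0.2119×163.6 + 0.1607×414.2 + 0.1605×1009.5 + 0.2090×1675.6 + 0.2579×3389.2 = 1487.4630 per 100,000.

1487.46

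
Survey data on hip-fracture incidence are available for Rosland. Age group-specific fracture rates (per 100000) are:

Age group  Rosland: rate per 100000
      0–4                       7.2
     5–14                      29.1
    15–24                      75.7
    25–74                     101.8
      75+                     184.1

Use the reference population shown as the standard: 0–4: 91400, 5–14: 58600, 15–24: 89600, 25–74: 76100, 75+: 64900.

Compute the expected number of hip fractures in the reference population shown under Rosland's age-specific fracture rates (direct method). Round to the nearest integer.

Expected hip fractures = Σ (standard pop × age-specific rate ÷ 100000)
= 91400×7.2/100000 + 58600×29.1/100000 + 89600×75.7/100000 + 76100×101.8/100000 + 64900×184.1/100000
= 6.58 + 17.05 + 67.83 + 77.47 + 119.48 = 288.41.

288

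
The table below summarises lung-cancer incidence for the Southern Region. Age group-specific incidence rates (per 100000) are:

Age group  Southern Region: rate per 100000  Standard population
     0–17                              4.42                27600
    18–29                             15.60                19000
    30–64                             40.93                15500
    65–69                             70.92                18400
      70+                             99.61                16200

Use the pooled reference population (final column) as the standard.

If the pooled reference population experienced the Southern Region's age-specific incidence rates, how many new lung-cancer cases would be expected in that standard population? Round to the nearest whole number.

40

Expected new lung-cancer cases = Σ (standard pop × age-specific rate ÷ 100000)
= 27600×4.42/100000 + 19000×15.60/100000 + 15500×40.93/100000 + 18400×70.92/100000 + 16200×99.61/100000
= 1.22 + 2.96 + 6.34 + 13.05 + 16.14 = 39.71.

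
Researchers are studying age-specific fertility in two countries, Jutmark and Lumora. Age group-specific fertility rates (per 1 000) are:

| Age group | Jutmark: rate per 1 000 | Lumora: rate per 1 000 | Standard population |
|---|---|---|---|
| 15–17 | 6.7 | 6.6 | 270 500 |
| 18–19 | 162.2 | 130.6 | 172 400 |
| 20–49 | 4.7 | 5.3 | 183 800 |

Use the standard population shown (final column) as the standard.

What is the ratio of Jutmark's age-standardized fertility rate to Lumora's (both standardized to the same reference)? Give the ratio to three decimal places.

1.212

Standard total = 626 700; weights = 0.4316, 0.2751, 0.2933.
Jutmark: 0.4316×6.7 + 0.2751×162.2 + 0.2933×4.7 = 48.8902 per 1 000.
Lumora: 0.4316×6.6 + 0.2751×130.6 + 0.2933×5.3 = 40.3301 per 1 000.
Ratio = 48.8902 ÷ 40.3301 = 1.21225.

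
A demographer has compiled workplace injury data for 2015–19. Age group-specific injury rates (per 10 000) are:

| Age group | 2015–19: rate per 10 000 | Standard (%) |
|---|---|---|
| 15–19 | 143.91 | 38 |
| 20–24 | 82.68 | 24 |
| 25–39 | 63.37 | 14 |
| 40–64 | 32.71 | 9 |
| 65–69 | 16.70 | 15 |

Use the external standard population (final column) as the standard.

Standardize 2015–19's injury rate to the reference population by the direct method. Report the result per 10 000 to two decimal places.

Standard weights: 0.38, 0.24, 0.14, 0.09, 0.15.
Standardized rate: 0.3800×143.91 + 0.2400×82.68 + 0.1400×63.37 + 0.0900×32.71 + 0.1500×16.70 = 88.8497 per 10 000.

88.85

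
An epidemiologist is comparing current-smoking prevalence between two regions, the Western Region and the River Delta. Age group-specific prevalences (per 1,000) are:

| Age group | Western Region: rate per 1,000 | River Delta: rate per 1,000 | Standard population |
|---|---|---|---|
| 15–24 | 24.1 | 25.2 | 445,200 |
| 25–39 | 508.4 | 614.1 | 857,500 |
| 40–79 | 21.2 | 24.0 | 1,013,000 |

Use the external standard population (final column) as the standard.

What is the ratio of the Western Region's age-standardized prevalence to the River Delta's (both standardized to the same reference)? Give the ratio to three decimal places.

Standard total = 2,315,700; weights = 0.1923, 0.3703, 0.4374.
The Western Region: 0.1923×24.1 + 0.3703×508.4 + 0.4374×21.2 = 202.1669 per 1,000.
The River Delta: 0.1923×25.2 + 0.3703×614.1 + 0.4374×24.0 = 242.7438 per 1,000.
Ratio = 202.1669 ÷ 242.7438 = 0.83284.

0.833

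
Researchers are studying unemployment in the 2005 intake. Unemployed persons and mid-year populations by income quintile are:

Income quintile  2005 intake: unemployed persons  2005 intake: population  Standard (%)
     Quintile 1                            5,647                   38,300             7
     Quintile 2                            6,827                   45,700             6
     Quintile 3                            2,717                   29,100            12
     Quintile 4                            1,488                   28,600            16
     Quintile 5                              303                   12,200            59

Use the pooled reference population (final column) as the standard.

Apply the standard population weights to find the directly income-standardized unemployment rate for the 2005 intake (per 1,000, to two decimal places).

53.47

Income-specific rates per 1,000 for the 2005 intake: 147.441, 149.387, 93.368, 52.028, 24.836.
Standard weights: 0.07, 0.06, 0.12, 0.16, 0.59.
Standardized rate: 0.0700×147.441 + 0.0600×149.387 + 0.1200×93.368 + 0.1600×52.028 + 0.5900×24.836 = 53.4660 per 1,000.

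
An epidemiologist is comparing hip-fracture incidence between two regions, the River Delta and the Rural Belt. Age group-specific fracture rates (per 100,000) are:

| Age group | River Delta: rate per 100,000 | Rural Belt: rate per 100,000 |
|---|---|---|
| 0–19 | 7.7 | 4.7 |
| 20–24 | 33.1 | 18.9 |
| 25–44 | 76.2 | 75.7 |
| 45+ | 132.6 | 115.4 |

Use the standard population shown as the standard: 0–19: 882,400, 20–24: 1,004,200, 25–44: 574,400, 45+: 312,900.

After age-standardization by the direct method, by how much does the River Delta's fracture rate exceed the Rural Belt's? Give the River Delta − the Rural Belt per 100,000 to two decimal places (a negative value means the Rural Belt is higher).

8.14

Standard total = 2,773,900; weights = 0.3181, 0.3620, 0.2071, 0.1128.
The River Delta: 0.3181×7.7 + 0.3620×33.1 + 0.2071×76.2 + 0.1128×132.6 = 45.1687 per 100,000.
The Rural Belt: 0.3181×4.7 + 0.3620×18.9 + 0.2071×75.7 + 0.1128×115.4 = 37.0300 per 100,000.
Difference = 45.1687 − 37.0300 = 8.1387.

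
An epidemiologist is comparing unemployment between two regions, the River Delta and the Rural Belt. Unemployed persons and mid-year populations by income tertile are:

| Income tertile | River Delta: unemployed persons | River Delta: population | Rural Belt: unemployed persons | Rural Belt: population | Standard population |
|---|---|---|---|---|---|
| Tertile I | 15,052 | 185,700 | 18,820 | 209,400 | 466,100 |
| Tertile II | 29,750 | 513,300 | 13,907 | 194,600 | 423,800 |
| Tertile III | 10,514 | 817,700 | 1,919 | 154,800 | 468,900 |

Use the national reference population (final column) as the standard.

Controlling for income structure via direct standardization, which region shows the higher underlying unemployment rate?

Income-specific rates per 1,000 for the River Delta: 81.055, 57.958, 12.858.
For the Rural Belt: 89.876, 71.465, 12.397.
Standard total = 1,358,800; weights = 0.3430, 0.3119, 0.3451.
The River Delta: 0.3430×81.055 + 0.3119×57.958 + 0.3451×12.858 = 50.3178 per 1,000.
The Rural Belt: 0.3430×89.876 + 0.3119×71.465 + 0.3451×12.397 = 57.3967 per 1,000.

Rural Belt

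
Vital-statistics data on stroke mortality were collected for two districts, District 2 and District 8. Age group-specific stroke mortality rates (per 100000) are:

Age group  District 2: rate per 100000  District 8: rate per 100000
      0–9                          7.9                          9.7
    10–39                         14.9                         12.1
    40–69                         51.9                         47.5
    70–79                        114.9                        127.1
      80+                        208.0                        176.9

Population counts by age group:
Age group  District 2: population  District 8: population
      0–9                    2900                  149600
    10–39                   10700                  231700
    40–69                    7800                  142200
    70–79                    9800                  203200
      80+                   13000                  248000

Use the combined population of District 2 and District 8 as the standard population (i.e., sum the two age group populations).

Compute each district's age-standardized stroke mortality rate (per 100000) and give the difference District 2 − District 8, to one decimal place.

6.5

Combined standard total = 1018900; weights = 0.1497, 0.2379, 0.1472, 0.2090, 0.2562.
District 2: 0.1497×7.9 + 0.2379×14.9 + 0.1472×51.9 + 0.2090×114.9 + 0.2562×208.0 = 89.6685 per 100000.
District 8: 0.1497×9.7 + 0.2379×12.1 + 0.1472×47.5 + 0.2090×127.1 + 0.2562×176.9 = 83.2079 per 100000.
Difference = 89.6685 − 83.2079 = 6.4606.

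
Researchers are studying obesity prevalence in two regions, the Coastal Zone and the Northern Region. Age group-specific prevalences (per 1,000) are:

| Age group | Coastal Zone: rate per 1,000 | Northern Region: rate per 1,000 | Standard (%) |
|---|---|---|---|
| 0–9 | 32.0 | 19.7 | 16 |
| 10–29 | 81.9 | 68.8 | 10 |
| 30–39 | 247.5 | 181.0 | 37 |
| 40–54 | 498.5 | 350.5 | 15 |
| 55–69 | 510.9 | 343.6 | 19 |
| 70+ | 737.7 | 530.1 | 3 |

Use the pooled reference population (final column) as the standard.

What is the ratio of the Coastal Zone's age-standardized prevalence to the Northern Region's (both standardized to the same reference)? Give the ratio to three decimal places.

1.418

Standard weights: 0.16, 0.10, 0.37, 0.15, 0.19, 0.03.
The Coastal Zone: 0.1600×32.0 + 0.1000×81.9 + 0.3700×247.5 + 0.1500×498.5 + 0.1900×510.9 + 0.0300×737.7 = 298.8620 per 1,000.
The Northern Region: 0.1600×19.7 + 0.1000×68.8 + 0.3700×181.0 + 0.1500×350.5 + 0.1900×343.6 + 0.0300×530.1 = 210.7640 per 1,000.
Ratio = 298.8620 ÷ 210.7640 = 1.41799.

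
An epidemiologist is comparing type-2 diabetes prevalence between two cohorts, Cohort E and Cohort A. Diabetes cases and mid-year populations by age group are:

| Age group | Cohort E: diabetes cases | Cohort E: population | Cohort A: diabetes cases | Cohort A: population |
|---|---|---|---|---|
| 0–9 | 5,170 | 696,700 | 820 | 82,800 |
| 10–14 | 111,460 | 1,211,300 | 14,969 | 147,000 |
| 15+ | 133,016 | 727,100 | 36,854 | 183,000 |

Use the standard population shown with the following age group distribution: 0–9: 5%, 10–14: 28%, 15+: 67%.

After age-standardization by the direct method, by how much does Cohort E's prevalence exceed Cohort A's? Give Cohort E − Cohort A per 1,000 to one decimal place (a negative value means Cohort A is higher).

Age-specific rates per 1,000 for Cohort E: 7.421, 92.017, 182.940.
For Cohort A: 9.903, 101.830, 201.388.
Standard weights: 0.05, 0.28, 0.67.
Cohort E: 0.0500×7.421 + 0.2800×92.017 + 0.6700×182.940 = 148.7059 per 1,000.
Cohort A: 0.0500×9.903 + 0.2800×101.830 + 0.6700×201.388 = 163.9375 per 1,000.
Difference = 148.7059 − 163.9375 = -15.2316.

-15.2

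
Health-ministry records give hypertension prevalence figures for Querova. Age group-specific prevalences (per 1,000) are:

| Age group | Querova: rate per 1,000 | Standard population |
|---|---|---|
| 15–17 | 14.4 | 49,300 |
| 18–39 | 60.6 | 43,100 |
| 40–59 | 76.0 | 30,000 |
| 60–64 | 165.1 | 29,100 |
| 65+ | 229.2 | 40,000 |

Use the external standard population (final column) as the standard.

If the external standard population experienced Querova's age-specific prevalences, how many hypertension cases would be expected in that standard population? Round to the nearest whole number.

19574

Expected hypertension cases = Σ (standard pop × age-specific rate ÷ 1,000)
= 49,300×14.4/1,000 + 43,100×60.6/1,000 + 30,000×76.0/1,000 + 29,100×165.1/1,000 + 40,000×229.2/1,000
= 709.92 + 2611.86 + 2280.00 + 4804.41 + 9168.00 = 19574.19.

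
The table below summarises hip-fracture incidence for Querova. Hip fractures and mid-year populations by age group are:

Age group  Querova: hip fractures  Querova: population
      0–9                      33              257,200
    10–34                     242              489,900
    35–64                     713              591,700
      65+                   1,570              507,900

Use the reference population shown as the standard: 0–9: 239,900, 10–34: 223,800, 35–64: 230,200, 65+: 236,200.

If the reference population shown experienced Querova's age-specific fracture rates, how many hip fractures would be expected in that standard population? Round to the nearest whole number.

1149

Age-specific rates per 100,000 for Querova: 12.83, 49.40, 120.50, 309.12.
Expected hip fractures = Σ (standard pop × age-specific rate ÷ 100,000)
= 239,900×12.83/100,000 + 223,800×49.40/100,000 + 230,200×120.50/100,000 + 236,200×309.12/100,000
= 30.78 + 110.55 + 277.39 + 730.13 = 1148.86.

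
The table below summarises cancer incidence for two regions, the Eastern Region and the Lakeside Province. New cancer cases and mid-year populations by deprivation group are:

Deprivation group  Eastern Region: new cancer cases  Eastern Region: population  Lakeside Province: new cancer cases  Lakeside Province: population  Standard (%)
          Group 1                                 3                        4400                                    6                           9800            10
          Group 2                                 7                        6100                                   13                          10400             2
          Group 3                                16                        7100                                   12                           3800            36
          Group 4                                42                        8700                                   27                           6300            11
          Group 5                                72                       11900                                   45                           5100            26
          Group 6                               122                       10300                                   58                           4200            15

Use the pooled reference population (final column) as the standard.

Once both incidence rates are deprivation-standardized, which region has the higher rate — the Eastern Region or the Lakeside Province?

Lakeside Province

Deprivation-specific rates per 100000 for the Eastern Region: 68.18, 114.75, 225.35, 482.76, 605.04, 1184.47.
For the Lakeside Province: 61.22, 125.00, 315.79, 428.57, 882.35, 1380.95.
Standard weights: 0.10, 0.02, 0.36, 0.11, 0.26, 0.15.
The Eastern Region: 0.1000×68.18 + 0.0200×114.75 + 0.3600×225.35 + 0.1100×482.76 + 0.2600×605.04 + 0.1500×1184.47 = 478.3243 per 100000.
The Lakeside Province: 0.1000×61.22 + 0.0200×125.00 + 0.3600×315.79 + 0.1100×428.57 + 0.2600×882.35 + 0.1500×1380.95 = 606.0041 per 100000.
The crude rates (540.21 vs 406.57) would put the Eastern Region higher, but that reflects its deprivation composition; once standardized to a common deprivation structure, the Lakeside Province has the higher underlying rate.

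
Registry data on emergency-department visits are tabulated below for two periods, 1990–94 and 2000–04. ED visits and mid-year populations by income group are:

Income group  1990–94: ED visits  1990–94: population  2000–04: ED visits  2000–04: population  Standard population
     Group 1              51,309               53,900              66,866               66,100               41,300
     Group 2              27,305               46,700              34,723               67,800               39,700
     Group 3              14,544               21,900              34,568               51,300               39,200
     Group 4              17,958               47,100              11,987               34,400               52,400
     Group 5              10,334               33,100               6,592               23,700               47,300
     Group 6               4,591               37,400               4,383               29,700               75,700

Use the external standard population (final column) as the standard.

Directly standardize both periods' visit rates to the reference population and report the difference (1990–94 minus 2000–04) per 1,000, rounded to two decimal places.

Income-specific rates per 1,000 for 1990–94: 951.929, 584.690, 664.110, 381.274, 312.205, 122.754.
For 2000–04: 1011.589, 512.139, 673.840, 348.459, 278.143, 147.576.
Standard total = 295,600; weights = 0.1397, 0.1343, 0.1326, 0.1773, 0.1600, 0.2561.
1990–94: 0.1397×951.929 + 0.1343×584.690 + 0.1326×664.110 + 0.1773×381.274 + 0.1600×312.205 + 0.2561×122.754 = 448.5741 per 1,000.
2000–04: 0.1397×1011.589 + 0.1343×512.139 + 0.1326×673.840 + 0.1773×348.459 + 0.1600×278.143 + 0.2561×147.576 = 443.5453 per 1,000.
Difference = 448.5741 − 443.5453 = 5.0288.

5.03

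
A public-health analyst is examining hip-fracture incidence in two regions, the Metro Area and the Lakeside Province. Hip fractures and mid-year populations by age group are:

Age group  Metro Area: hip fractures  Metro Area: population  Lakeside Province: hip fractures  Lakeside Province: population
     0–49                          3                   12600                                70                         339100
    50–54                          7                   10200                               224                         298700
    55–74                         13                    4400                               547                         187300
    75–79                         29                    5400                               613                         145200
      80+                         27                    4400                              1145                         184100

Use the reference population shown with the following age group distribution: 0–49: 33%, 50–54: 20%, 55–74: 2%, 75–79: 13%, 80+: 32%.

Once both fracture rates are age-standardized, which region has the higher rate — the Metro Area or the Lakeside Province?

Age-specific rates per 100000 for the Metro Area: 23.81, 68.63, 295.45, 537.04, 613.64.
For the Lakeside Province: 20.64, 74.99, 292.04, 422.18, 621.94.
Standard weights: 0.33, 0.20, 0.02, 0.13, 0.32.
The Metro Area: 0.3300×23.81 + 0.2000×68.63 + 0.0200×295.45 + 0.1300×537.04 + 0.3200×613.64 = 293.6702 per 100000.
The Lakeside Province: 0.3300×20.64 + 0.2000×74.99 + 0.0200×292.04 + 0.1300×422.18 + 0.3200×621.94 = 281.5566 per 100000.
The crude rates (213.51 vs 225.14) would put the Lakeside Province higher, but that reflects its age composition; once standardized to a common age structure, the Metro Area has the higher underlying rate.

Metro Area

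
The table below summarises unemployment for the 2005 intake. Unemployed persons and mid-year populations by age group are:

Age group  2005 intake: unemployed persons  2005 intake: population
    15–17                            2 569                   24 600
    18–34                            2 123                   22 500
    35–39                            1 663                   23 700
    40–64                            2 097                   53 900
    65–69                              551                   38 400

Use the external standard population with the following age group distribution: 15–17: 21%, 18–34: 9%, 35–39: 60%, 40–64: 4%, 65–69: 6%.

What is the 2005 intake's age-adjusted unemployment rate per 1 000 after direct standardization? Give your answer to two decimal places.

74.94

Age-specific rates per 1 000 for the 2005 intake: 104.431, 94.356, 70.169, 38.905, 14.349.
Standard weights: 0.21, 0.09, 0.60, 0.04, 0.06.
Standardized rate: 0.2100×104.431 + 0.0900×94.356 + 0.6000×70.169 + 0.0400×38.905 + 0.0600×14.349 = 74.9409 per 1 000.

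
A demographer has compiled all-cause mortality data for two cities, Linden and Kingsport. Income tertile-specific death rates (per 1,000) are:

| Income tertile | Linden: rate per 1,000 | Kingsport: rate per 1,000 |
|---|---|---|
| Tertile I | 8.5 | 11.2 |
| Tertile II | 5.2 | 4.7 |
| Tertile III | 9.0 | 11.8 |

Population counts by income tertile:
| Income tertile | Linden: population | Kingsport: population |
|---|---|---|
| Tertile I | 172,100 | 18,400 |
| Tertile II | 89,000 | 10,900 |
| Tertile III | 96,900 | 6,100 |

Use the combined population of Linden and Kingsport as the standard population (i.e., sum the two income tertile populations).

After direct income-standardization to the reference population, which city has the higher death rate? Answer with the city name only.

Kingsport

Combined standard total = 393,400; weights = 0.4842, 0.2539, 0.2618.
Linden: 0.4842×8.5 + 0.2539×5.2 + 0.2618×9.0 = 7.7929 per 1,000.
Kingsport: 0.4842×11.2 + 0.2539×4.7 + 0.2618×11.8 = 9.7065 per 1,000.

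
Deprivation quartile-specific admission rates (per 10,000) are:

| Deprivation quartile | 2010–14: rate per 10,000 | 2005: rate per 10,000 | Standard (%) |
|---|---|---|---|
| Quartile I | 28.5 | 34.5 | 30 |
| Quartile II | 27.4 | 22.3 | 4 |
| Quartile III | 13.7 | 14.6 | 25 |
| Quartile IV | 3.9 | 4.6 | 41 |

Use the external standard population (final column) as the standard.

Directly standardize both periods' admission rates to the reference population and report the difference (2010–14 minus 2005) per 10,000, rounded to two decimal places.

-2.11

Standard weights: 0.30, 0.04, 0.25, 0.41.
2010–14: 0.3000×28.5 + 0.0400×27.4 + 0.2500×13.7 + 0.4100×3.9 = 14.6700 per 10,000.
2005: 0.3000×34.5 + 0.0400×22.3 + 0.2500×14.6 + 0.4100×4.6 = 16.7780 per 10,000.
Difference = 14.6700 − 16.7780 = -2.1080.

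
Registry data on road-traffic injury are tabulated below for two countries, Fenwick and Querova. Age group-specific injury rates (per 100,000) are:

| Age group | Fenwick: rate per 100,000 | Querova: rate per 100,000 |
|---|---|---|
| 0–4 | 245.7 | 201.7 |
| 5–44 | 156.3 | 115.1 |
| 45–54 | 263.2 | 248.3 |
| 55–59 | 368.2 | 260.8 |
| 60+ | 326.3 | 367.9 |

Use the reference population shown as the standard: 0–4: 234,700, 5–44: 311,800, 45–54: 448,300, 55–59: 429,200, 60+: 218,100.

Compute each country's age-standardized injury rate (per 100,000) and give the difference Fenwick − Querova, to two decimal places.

40.73

Standard total = 1,642,100; weights = 0.1429, 0.1899, 0.2730, 0.2614, 0.1328.
Fenwick: 0.1429×245.7 + 0.1899×156.3 + 0.2730×263.2 + 0.2614×368.2 + 0.1328×326.3 = 276.2257 per 100,000.
Querova: 0.1429×201.7 + 0.1899×115.1 + 0.2730×248.3 + 0.2614×260.8 + 0.1328×367.9 = 235.4999 per 100,000.
Difference = 276.2257 − 235.4999 = 40.7257.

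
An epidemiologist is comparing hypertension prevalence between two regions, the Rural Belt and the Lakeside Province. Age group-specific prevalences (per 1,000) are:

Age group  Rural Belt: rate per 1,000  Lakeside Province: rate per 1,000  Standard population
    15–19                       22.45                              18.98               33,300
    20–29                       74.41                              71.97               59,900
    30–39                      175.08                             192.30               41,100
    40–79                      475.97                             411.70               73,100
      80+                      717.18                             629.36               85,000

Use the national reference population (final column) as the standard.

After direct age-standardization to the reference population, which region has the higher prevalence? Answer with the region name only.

Rural Belt

Standard total = 292,400; weights = 0.1139, 0.2049, 0.1406, 0.2500, 0.2907.
The Rural Belt: 0.1139×22.45 + 0.2049×74.41 + 0.1406×175.08 + 0.2500×475.97 + 0.2907×717.18 = 369.8845 per 1,000.
The Lakeside Province: 0.1139×18.98 + 0.2049×71.97 + 0.1406×192.30 + 0.2500×411.70 + 0.2907×629.36 = 329.8134 per 1,000.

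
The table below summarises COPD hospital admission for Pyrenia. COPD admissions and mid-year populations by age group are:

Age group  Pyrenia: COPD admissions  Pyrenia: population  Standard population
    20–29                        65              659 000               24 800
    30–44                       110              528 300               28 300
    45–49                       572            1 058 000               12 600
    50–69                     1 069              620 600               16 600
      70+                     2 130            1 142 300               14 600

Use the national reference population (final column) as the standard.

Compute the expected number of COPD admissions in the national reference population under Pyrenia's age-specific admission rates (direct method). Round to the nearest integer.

Age-specific rates per 10 000 for Pyrenia: 0.99, 2.08, 5.41, 17.23, 18.65.
Expected COPD admissions = Σ (standard pop × age-specific rate ÷ 10 000)
= 24 800×0.99/10 000 + 28 300×2.08/10 000 + 12 600×5.41/10 000 + 16 600×17.23/10 000 + 14 600×18.65/10 000
= 2.45 + 5.89 + 6.81 + 28.59 + 27.22 = 70.97.

71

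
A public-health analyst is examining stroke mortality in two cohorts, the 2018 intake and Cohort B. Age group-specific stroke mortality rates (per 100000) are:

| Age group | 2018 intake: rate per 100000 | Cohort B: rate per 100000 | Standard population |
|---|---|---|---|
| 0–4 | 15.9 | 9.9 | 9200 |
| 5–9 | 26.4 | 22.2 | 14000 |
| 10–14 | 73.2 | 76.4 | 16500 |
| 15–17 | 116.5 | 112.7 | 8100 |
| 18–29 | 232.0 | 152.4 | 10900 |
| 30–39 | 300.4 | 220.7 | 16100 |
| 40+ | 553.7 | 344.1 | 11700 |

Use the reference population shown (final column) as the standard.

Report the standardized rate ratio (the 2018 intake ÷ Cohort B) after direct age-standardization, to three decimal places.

Standard total = 86500; weights = 0.1064, 0.1618, 0.1908, 0.0936, 0.1260, 0.1861, 0.1353.
The 2018 intake: 0.1064×15.9 + 0.1618×26.4 + 0.1908×73.2 + 0.0936×116.5 + 0.1260×232.0 + 0.1861×300.4 + 0.1353×553.7 = 190.8770 per 100000.
Cohort B: 0.1064×9.9 + 0.1618×22.2 + 0.1908×76.4 + 0.0936×112.7 + 0.1260×152.4 + 0.1861×220.7 + 0.1353×344.1 = 136.5983 per 100000.
Ratio = 190.8770 ÷ 136.5983 = 1.39736.

1.397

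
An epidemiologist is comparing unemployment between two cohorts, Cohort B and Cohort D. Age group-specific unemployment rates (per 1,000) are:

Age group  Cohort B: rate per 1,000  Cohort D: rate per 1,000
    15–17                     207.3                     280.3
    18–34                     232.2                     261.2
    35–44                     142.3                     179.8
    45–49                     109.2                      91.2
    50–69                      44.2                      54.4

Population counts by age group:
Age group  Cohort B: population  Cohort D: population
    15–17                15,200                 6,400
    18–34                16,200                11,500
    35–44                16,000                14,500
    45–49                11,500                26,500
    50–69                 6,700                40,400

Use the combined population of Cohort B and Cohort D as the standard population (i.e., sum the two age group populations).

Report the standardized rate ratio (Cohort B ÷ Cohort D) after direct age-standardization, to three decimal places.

Combined standard total = 164,900; weights = 0.1310, 0.1680, 0.1850, 0.2304, 0.2856.
Cohort B: 0.1310×207.3 + 0.1680×232.2 + 0.1850×142.3 + 0.2304×109.2 + 0.2856×44.2 = 130.2680 per 1,000.
Cohort D: 0.1310×280.3 + 0.1680×261.2 + 0.1850×179.8 + 0.2304×91.2 + 0.2856×54.4 = 150.4030 per 1,000.
Ratio = 130.2680 ÷ 150.4030 = 0.86613.

0.866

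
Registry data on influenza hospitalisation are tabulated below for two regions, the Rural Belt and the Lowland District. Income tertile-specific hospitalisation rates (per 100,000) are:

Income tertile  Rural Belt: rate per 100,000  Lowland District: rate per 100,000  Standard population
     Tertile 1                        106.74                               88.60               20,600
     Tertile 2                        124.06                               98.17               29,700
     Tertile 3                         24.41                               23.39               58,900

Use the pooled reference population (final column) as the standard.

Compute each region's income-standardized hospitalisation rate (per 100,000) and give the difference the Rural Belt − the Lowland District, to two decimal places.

Standard total = 109,200; weights = 0.1886, 0.2720, 0.5394.
The Rural Belt: 0.1886×106.74 + 0.2720×124.06 + 0.5394×24.41 = 67.0437 per 100,000.
The Lowland District: 0.1886×88.60 + 0.2720×98.17 + 0.5394×23.39 = 56.0300 per 100,000.
Difference = 67.0437 − 56.0300 = 11.0137.

11.01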